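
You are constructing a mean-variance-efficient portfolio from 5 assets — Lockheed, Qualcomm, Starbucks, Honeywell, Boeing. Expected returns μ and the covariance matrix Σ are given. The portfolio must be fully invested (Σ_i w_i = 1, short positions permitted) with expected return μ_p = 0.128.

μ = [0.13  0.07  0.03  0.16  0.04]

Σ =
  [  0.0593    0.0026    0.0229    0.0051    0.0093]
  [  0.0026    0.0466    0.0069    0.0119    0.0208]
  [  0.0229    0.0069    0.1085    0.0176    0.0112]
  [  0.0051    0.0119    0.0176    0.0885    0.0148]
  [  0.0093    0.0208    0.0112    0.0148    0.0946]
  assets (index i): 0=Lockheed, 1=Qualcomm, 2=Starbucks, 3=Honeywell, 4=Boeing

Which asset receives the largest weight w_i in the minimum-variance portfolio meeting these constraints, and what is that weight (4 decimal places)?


Lockheed (0.4520)

g=Σ⁻¹μ = [2.2357  1.1375  -0.5130  1.6695  -0.2475]
h=Σ⁻¹𝟙 = [13.4423  16.5736  3.7913  6.8594  4.0832]
a=μᵀg=0.612101  b=𝟙ᵀg=4.282236  c=𝟙ᵀh=44.749922  D=ac−b²=9.053920
λ₁=(c·0.128−b)/D = (44.749922·0.128−4.282236)/9.053920 = 0.159683
λ₂=(a−b·0.128)/D = (0.612101−4.282236·0.128)/9.053920 = 0.007066
w* = 0.159683·g + 0.007066·h:
  w_0 = 0.159683·2.2357 + 0.007066·13.4423 = 0.4520  (Lockheed)
  w_1 = 0.159683·1.1375 + 0.007066·16.5736 = 0.2987  (Qualcomm)
  w_2 = 0.159683·-0.5130 + 0.007066·3.7913 = -0.0551  (Starbucks)
  w_3 = 0.159683·1.6695 + 0.007066·6.8594 = 0.3151  (Honeywell)
  w_4 = 0.159683·-0.2475 + 0.007066·4.0832 = -0.0107  (Boeing)
Σw_i=1.0000  μᵀw=0.1280
σ²=wᵀΣw=λ₁·μ_p+λ₂ = 0.159683·0.128 + 0.007066 = 0.027505 ≈ 0.0275


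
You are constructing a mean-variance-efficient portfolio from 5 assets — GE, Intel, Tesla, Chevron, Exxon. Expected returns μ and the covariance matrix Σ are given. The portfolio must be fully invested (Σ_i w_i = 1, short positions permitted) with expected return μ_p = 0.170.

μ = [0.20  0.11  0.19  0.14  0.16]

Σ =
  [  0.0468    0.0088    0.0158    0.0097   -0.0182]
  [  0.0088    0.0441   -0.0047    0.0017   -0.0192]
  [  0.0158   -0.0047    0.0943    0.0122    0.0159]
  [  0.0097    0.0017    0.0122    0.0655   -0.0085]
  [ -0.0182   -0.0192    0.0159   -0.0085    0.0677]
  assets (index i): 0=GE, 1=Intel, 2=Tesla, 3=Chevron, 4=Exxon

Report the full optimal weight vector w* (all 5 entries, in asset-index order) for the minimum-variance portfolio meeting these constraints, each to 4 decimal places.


0.4316  0.1294  0.0328  0.0887  0.3175

x=Σ⁻¹μ = [5.0189  3.5832  0.2827  1.8842  4.8990]
y=Σ⁻¹𝟙 = [24.5949  31.1679  0.7396  14.8191  31.9092]
a=μᵀx=2.499290  b=𝟙ᵀx=15.668109  c=𝟙ᵀy=103.230658  D=ac−b²=12.513730
λ₁=(c·0.170−b)/D = (103.230658·0.170−15.668109)/12.513730 = 0.150323
λ₂=(a−b·0.170)/D = (2.499290−15.668109·0.170)/12.513730 = -0.013129
w* = 0.150323·x + -0.013129·y:
  w_0 = 0.150323·5.0189 + -0.013129·24.5949 = 0.4316  (GE)
  w_1 = 0.150323·3.5832 + -0.013129·31.1679 = 0.1294  (Intel)
  w_2 = 0.150323·0.2827 + -0.013129·0.7396 = 0.0328  (Tesla)
  w_3 = 0.150323·1.8842 + -0.013129·14.8191 = 0.0887  (Chevron)
  w_4 = 0.150323·4.8990 + -0.013129·31.9092 = 0.3175  (Exxon)
Σw_i=1.0000  μᵀw=0.1700
σ²=wᵀΣw=λ₁·μ_p+λ₂ = 0.150323·0.170 + -0.013129 = 0.012426 ≈ 0.0124


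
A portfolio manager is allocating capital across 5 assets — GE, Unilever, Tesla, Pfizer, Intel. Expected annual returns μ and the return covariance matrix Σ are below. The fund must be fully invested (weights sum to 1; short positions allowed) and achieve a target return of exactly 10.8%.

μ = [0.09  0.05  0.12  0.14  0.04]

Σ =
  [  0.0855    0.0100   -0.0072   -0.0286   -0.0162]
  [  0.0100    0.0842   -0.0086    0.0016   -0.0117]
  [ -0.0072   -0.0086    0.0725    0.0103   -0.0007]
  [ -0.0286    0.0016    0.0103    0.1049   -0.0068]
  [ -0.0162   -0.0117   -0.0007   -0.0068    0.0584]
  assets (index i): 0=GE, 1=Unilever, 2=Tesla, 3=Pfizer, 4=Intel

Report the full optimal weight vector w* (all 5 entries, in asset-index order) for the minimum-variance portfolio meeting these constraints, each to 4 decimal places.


u=Σ⁻¹μ = [2.0261  0.7177  1.6994  1.8144  1.6224]
v=Σ⁻¹𝟙 = [21.8470  14.4974  15.7455  15.5428  28.0865]
a=μᵀu=0.741073  b=𝟙ᵀu=7.880011  c=𝟙ᵀv=95.719254  D=ac−b²=8.840376
λ₁=(c·0.108−b)/D = (95.719254·0.108−7.880011)/8.840376 = 0.278005
λ₂=(a−b·0.108)/D = (0.741073−7.880011·0.108)/8.840376 = -0.012439
w* = 0.278005·u + -0.012439·v:
  w_0 = 0.278005·2.0261 + -0.012439·21.8470 = 0.2915  (GE)
  w_1 = 0.278005·0.7177 + -0.012439·14.4974 = 0.0192  (Unilever)
  w_2 = 0.278005·1.6994 + -0.012439·15.7455 = 0.2766  (Tesla)
  w_3 = 0.278005·1.8144 + -0.012439·15.5428 = 0.3111  (Pfizer)
  w_4 = 0.278005·1.6224 + -0.012439·28.0865 = 0.1017  (Intel)
Σw_i=1.0000  μᵀw=0.1080
σ²=wᵀΣw=λ₁·μ_p+λ₂ = 0.278005·0.108 + -0.012439 = 0.017585 ≈ 0.0176

0.2915  0.0192  0.2766  0.3111  0.1017


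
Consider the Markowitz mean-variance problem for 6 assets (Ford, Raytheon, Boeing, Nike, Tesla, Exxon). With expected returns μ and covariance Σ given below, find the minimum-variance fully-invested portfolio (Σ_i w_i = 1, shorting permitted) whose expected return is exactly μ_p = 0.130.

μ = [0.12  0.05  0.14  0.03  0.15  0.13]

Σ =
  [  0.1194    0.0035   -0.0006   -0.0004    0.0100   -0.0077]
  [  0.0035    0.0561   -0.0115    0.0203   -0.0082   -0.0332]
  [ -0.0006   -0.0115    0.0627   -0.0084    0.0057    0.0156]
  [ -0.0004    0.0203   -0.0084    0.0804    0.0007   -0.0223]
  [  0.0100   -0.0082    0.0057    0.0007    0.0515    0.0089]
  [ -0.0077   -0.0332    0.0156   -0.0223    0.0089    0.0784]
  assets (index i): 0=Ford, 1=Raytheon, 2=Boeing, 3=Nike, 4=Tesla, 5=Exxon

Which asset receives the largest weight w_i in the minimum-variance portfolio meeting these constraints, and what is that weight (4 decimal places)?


Tesla (0.3559)

p=Σ⁻¹μ = [0.8747  2.8641  2.0023  0.5109  2.5531  2.4140]
q=Σ⁻¹𝟙 = [7.7985  34.1484  15.8599  12.7250  16.8264  26.5354]
a=μᵀp=1.240588  b=𝟙ᵀp=11.218937  c=𝟙ᵀq=113.893628  D=ac−b²=15.430560
λ₁=(c·0.130−b)/D = (113.893628·0.130−11.218937)/15.430560 = 0.232476
λ₂=(a−b·0.130)/D = (1.240588−11.218937·0.130)/15.430560 = -0.014120
w* = 0.232476·p + -0.014120·q:
  w_0 = 0.232476·0.8747 + -0.014120·7.7985 = 0.0932  (Ford)
  w_1 = 0.232476·2.8641 + -0.014120·34.1484 = 0.1837  (Raytheon)
  w_2 = 0.232476·2.0023 + -0.014120·15.8599 = 0.2415  (Boeing)
  w_3 = 0.232476·0.5109 + -0.014120·12.7250 = -0.0609  (Nike)
  w_4 = 0.232476·2.5531 + -0.014120·16.8264 = 0.3559  (Tesla)
  w_5 = 0.232476·2.4140 + -0.014120·26.5354 = 0.1865  (Exxon)
Σw_i=1.0000  μᵀw=0.1300
σ²=wᵀΣw=λ₁·μ_p+λ₂ = 0.232476·0.130 + -0.014120 = 0.016102 ≈ 0.0161


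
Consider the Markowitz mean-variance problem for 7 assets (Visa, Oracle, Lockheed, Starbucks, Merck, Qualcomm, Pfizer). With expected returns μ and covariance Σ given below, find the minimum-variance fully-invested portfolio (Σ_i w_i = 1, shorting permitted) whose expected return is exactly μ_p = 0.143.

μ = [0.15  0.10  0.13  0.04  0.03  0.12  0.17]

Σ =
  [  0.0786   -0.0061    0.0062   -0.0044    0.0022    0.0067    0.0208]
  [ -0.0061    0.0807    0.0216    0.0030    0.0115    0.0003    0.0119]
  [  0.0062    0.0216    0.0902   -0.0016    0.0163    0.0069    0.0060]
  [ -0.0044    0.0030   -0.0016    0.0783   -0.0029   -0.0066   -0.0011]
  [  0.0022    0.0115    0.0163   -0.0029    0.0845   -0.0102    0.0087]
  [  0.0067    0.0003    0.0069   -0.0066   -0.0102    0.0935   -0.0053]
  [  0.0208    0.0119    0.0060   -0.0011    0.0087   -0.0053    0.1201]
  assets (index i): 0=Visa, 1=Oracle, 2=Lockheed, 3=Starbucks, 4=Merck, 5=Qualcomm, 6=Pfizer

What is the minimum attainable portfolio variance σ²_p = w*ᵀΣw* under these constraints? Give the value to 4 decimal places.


u=Σ⁻¹μ = [1.5555  0.9040  0.9541  0.7031  0.0688  1.2161  1.0640]
v=Σ⁻¹𝟙 = [11.1447  8.9567  5.2379  14.6407  10.7346  11.9767  5.1321]
a=μᵀu=0.804755  b=𝟙ᵀu=6.465637  c=𝟙ᵀv=67.823479  D=ac−b²=12.776804
λ₁=(c·0.143−b)/D = (67.823479·0.143−6.465637)/12.776804 = 0.253046
λ₂=(a−b·0.143)/D = (0.804755−6.465637·0.143)/12.776804 = -0.009379
w* = 0.253046·u + -0.009379·v:
  w_0 = 0.253046·1.5555 + -0.009379·11.1447 = 0.2891  (Visa)
  w_1 = 0.253046·0.9040 + -0.009379·8.9567 = 0.1448  (Oracle)
  w_2 = 0.253046·0.9541 + -0.009379·5.2379 = 0.1923  (Lockheed)
  w_3 = 0.253046·0.7031 + -0.009379·14.6407 = 0.0406  (Starbucks)
  w_4 = 0.253046·0.0688 + -0.009379·10.7346 = -0.0833  (Merck)
  w_5 = 0.253046·1.2161 + -0.009379·11.9767 = 0.1954  (Qualcomm)
  w_6 = 0.253046·1.0640 + -0.009379·5.1321 = 0.2211  (Pfizer)
Σw_i=1.0000  μᵀw=0.1430
σ²=wᵀΣw=λ₁·μ_p+λ₂ = 0.253046·0.143 + -0.009379 = 0.026807 ≈ 0.0268

0.0268


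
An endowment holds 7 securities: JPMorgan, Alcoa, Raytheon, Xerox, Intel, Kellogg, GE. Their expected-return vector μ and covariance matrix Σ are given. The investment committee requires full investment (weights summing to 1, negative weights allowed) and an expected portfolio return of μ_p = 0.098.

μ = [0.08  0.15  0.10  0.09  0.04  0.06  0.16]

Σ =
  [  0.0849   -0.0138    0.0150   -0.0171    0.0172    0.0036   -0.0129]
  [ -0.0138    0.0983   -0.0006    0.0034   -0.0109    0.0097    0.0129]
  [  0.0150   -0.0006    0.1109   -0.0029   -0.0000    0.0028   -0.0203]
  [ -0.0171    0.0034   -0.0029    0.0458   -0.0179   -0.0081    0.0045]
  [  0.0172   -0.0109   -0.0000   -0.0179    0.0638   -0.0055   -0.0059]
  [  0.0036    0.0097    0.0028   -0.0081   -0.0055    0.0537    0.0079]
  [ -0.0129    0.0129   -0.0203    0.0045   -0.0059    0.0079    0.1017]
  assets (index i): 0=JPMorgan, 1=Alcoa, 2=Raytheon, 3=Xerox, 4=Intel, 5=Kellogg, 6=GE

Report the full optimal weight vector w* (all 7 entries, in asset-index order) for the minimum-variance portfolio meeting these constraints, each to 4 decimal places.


0.1313  0.1303  0.0927  0.2712  0.1370  0.0920  0.1454

x=Σ⁻¹μ = [1.5103  1.4888  1.0637  3.1411  1.6024  1.0857  1.6579]
y=Σ⁻¹𝟙 = [15.0570  10.4056  9.4292  41.1874  27.8679  22.7887  10.3290]
a=μᵀx=1.127717  b=𝟙ᵀx=11.549882  c=𝟙ᵀy=137.064952  D=ac−b²=21.170708
λ₁=(c·0.098−b)/D = (137.064952·0.098−11.549882)/21.170708 = 0.088919
λ₂=(a−b·0.098)/D = (1.127717−11.549882·0.098)/21.170708 = -0.000197
w* = 0.088919·x + -0.000197·y:
  w_0 = 0.088919·1.5103 + -0.000197·15.0570 = 0.1313  (JPMorgan)
  w_1 = 0.088919·1.4888 + -0.000197·10.4056 = 0.1303  (Alcoa)
  w_2 = 0.088919·1.0637 + -0.000197·9.4292 = 0.0927  (Raytheon)
  w_3 = 0.088919·3.1411 + -0.000197·41.1874 = 0.2712  (Xerox)
  w_4 = 0.088919·1.6024 + -0.000197·27.8679 = 0.1370  (Intel)
  w_5 = 0.088919·1.0857 + -0.000197·22.7887 = 0.0920  (Kellogg)
  w_6 = 0.088919·1.6579 + -0.000197·10.3290 = 0.1454  (GE)
Σw_i=1.0000  μᵀw=0.0980
σ²=wᵀΣw=λ₁·μ_p+λ₂ = 0.088919·0.098 + -0.000197 = 0.008517 ≈ 0.0085


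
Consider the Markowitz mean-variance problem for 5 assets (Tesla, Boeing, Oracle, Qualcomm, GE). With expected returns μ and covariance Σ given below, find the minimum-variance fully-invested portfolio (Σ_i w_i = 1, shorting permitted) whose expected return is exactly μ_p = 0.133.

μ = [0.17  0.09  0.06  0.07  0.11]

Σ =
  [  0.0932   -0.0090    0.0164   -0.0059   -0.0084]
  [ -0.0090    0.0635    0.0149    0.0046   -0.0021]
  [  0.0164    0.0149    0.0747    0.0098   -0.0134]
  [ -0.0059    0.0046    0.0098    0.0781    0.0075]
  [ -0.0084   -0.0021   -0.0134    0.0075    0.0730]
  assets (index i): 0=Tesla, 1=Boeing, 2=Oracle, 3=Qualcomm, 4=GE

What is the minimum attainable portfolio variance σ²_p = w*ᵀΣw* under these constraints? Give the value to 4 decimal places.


g=Σ⁻¹μ = [2.1560  1.6762  0.2116  0.7645  1.7634]
h=Σ⁻¹𝟙 = [12.6944  15.2018  9.1463  10.1613  16.2316]
a=μᵀg=0.777569  b=𝟙ᵀg=6.571747  c=𝟙ᵀh=63.435351  D=ac−b²=6.137490
λ₁=(c·0.133−b)/D = (63.435351·0.133−6.571747)/6.137490 = 0.303895
λ₂=(a−b·0.133)/D = (0.777569−6.571747·0.133)/6.137490 = -0.015719
w* = 0.303895·g + -0.015719·h:
  w_0 = 0.303895·2.1560 + -0.015719·12.6944 = 0.4557  (Tesla)
  w_1 = 0.303895·1.6762 + -0.015719·15.2018 = 0.2704  (Boeing)
  w_2 = 0.303895·0.2116 + -0.015719·9.1463 = -0.0795  (Oracle)
  w_3 = 0.303895·0.7645 + -0.015719·10.1613 = 0.0726  (Qualcomm)
  w_4 = 0.303895·1.7634 + -0.015719·16.2316 = 0.2808  (GE)
Σw_i=1.0000  μᵀw=0.1330
σ²=wᵀΣw=λ₁·μ_p+λ₂ = 0.303895·0.133 + -0.015719 = 0.024699 ≈ 0.0247

0.0247


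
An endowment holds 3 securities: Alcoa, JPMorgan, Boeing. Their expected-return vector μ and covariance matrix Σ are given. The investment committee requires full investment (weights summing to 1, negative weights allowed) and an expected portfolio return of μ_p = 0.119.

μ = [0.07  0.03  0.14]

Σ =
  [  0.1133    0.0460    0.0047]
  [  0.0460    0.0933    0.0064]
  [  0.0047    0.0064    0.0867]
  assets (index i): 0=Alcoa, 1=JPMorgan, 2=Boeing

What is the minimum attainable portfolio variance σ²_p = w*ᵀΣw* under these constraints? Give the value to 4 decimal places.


0.0546

g=Σ⁻¹μ = [0.5822  -0.0745  1.5887]
h=Σ⁻¹𝟙 = [5.4120  7.3158  10.7006]
a=μᵀg=0.260935  b=𝟙ᵀg=2.096399  c=𝟙ᵀh=23.428409  D=ac−b²=1.718409
λ₁=(c·0.119−b)/D = (23.428409·0.119−2.096399)/1.718409 = 0.402454
λ₂=(a−b·0.119)/D = (0.260935−2.096399·0.119)/1.718409 = 0.006671
w* = 0.402454·g + 0.006671·h:
  w_0 = 0.402454·0.5822 + 0.006671·5.4120 = 0.2704  (Alcoa)
  w_1 = 0.402454·-0.0745 + 0.006671·7.3158 = 0.0188  (JPMorgan)
  w_2 = 0.402454·1.5887 + 0.006671·10.7006 = 0.7108  (Boeing)
Σw_i=1.0000  μᵀw=0.1190
σ²=wᵀΣw=λ₁·μ_p+λ₂ = 0.402454·0.119 + 0.006671 = 0.054563 ≈ 0.0546


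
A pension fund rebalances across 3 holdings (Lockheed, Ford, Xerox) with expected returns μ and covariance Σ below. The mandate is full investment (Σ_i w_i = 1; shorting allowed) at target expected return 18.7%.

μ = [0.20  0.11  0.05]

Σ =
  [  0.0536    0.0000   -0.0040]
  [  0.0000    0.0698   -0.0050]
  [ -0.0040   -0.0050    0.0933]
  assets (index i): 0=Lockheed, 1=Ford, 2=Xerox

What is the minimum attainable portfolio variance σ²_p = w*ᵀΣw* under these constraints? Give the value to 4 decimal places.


0.0404

g=Σ⁻¹μ = [3.7900  1.6322  0.7859]
h=Σ⁻¹𝟙 = [19.5801  15.2130  12.3728]
a=μᵀg=0.976836  b=𝟙ᵀg=6.208079  c=𝟙ᵀh=47.165845  D=ac−b²=7.533050
λ₁=(c·0.187−b)/D = (47.165845·0.187−6.208079)/7.533050 = 0.346730
λ₂=(a−b·0.187)/D = (0.976836−6.208079·0.187)/7.533050 = -0.024436
w* = 0.346730·g + -0.024436·h:
  w_0 = 0.346730·3.7900 + -0.024436·19.5801 = 0.8357  (Lockheed)
  w_1 = 0.346730·1.6322 + -0.024436·15.2130 = 0.1942  (Ford)
  w_2 = 0.346730·0.7859 + -0.024436·12.3728 = -0.0299  (Xerox)
Σw_i=1.0000  μᵀw=0.1870
σ²=wᵀΣw=λ₁·μ_p+λ₂ = 0.346730·0.187 + -0.024436 = 0.040403 ≈ 0.0404


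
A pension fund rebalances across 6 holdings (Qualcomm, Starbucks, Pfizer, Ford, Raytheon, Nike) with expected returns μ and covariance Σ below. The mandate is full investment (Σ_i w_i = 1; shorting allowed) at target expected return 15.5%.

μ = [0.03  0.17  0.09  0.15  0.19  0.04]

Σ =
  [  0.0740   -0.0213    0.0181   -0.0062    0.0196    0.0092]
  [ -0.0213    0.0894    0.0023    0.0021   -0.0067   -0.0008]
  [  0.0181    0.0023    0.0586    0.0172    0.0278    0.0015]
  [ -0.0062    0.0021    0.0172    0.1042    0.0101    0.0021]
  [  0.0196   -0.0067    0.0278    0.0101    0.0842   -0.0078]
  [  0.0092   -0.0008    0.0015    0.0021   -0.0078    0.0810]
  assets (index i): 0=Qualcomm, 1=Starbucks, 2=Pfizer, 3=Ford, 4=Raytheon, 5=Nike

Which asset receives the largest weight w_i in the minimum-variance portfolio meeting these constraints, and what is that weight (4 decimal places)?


g=Σ⁻¹μ = [0.4841  2.1692  -0.1550  1.2159  2.2821  0.6514]
h=Σ⁻¹𝟙 = [13.4597  14.7598  5.8171  8.1267  8.0805  11.4224]
a=μᵀg=1.011377  b=𝟙ᵀg=6.647688  c=𝟙ᵀh=61.666137  D=ac−b²=18.175952
λ₁=(c·0.155−b)/D = (61.666137·0.155−6.647688)/18.175952 = 0.160133
λ₂=(a−b·0.155)/D = (1.011377−6.647688·0.155)/18.175952 = -0.001046
w* = 0.160133·g + -0.001046·h:
  w_0 = 0.160133·0.4841 + -0.001046·13.4597 = 0.0634  (Qualcomm)
  w_1 = 0.160133·2.1692 + -0.001046·14.7598 = 0.3319  (Starbucks)
  w_2 = 0.160133·-0.1550 + -0.001046·5.8171 = -0.0309  (Pfizer)
  w_3 = 0.160133·1.2159 + -0.001046·8.1267 = 0.1862  (Ford)
  w_4 = 0.160133·2.2821 + -0.001046·8.0805 = 0.3570  (Raytheon)
  w_5 = 0.160133·0.6514 + -0.001046·11.4224 = 0.0924  (Nike)
Σw_i=1.0000  μᵀw=0.1550
σ²=wᵀΣw=λ₁·μ_p+λ₂ = 0.160133·0.155 + -0.001046 = 0.023774 ≈ 0.0238

Raytheon (0.3570)


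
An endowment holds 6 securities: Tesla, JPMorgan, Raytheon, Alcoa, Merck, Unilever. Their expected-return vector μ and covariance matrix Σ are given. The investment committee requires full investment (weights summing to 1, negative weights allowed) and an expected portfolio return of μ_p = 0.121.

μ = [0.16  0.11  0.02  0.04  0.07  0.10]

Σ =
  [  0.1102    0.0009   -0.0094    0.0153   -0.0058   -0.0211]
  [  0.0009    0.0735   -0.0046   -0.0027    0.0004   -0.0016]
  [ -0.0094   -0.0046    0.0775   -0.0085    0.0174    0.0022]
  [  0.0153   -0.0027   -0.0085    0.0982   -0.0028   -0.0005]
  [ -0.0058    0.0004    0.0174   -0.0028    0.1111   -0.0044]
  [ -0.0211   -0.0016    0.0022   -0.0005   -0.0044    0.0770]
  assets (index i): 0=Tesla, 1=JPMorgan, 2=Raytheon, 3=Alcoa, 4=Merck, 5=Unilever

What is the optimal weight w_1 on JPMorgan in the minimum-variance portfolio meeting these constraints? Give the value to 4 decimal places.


0.2538

p=Σ⁻¹μ = [1.8365  1.5427  0.3779  0.2270  0.7409  1.8670]
q=Σ⁻¹𝟙 = [12.3962  15.0306  14.0738  10.2062  8.3137  16.8354]
a=μᵀp=0.718738  b=𝟙ᵀp=6.591986  c=𝟙ᵀq=76.855951  D=ac−b²=11.784983
λ₁=(c·0.121−b)/D = (76.855951·0.121−6.591986)/11.784983 = 0.229749
λ₂=(a−b·0.121)/D = (0.718738−6.591986·0.121)/11.784983 = -0.006694
w* = 0.229749·p + -0.006694·q:
  w_0 = 0.229749·1.8365 + -0.006694·12.3962 = 0.3390  (Tesla)
  w_1 = 0.229749·1.5427 + -0.006694·15.0306 = 0.2538  (JPMorgan)
  w_2 = 0.229749·0.3779 + -0.006694·14.0738 = -0.0074  (Raytheon)
  w_3 = 0.229749·0.2270 + -0.006694·10.2062 = -0.0162  (Alcoa)
  w_4 = 0.229749·0.7409 + -0.006694·8.3137 = 0.1146  (Merck)
  w_5 = 0.229749·1.8670 + -0.006694·16.8354 = 0.3162  (Unilever)
Σw_i=1.0000  μᵀw=0.1210
σ²=wᵀΣw=λ₁·μ_p+λ₂ = 0.229749·0.121 + -0.006694 = 0.021105 ≈ 0.0211


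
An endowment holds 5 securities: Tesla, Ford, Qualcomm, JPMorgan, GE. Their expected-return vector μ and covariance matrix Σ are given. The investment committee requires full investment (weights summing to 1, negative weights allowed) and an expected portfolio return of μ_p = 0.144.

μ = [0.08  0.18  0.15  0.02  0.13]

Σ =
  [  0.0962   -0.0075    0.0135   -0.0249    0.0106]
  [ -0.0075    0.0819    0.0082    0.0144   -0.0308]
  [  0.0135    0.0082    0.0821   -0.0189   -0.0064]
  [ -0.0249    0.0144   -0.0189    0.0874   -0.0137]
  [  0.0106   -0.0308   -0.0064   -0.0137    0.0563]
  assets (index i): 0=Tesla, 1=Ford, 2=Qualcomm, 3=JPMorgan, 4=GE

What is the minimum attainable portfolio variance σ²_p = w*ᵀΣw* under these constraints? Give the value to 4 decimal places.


0.0130

u=Σ⁻¹μ = [0.5742  3.6347  1.9482  0.9422  4.6401]
v=Σ⁻¹𝟙 = [11.2828  20.8588  15.4272  19.8266  33.6272]
a=μᵀu=1.614463  b=𝟙ᵀu=11.739353  c=𝟙ᵀv=101.022577  D=ac−b²=25.284771
λ₁=(c·0.144−b)/D = (101.022577·0.144−11.739353)/25.284771 = 0.111051
λ₂=(a−b·0.144)/D = (1.614463−11.739353·0.144)/25.284771 = -0.003006
w* = 0.111051·u + -0.003006·v:
  w_0 = 0.111051·0.5742 + -0.003006·11.2828 = 0.0298  (Tesla)
  w_1 = 0.111051·3.6347 + -0.003006·20.8588 = 0.3409  (Ford)
  w_2 = 0.111051·1.9482 + -0.003006·15.4272 = 0.1700  (Qualcomm)
  w_3 = 0.111051·0.9422 + -0.003006·19.8266 = 0.0450  (JPMorgan)
  w_4 = 0.111051·4.6401 + -0.003006·33.6272 = 0.4142  (GE)
Σw_i=1.0000  μᵀw=0.1440
σ²=wᵀΣw=λ₁·μ_p+λ₂ = 0.111051·0.144 + -0.003006 = 0.012985 ≈ 0.0130


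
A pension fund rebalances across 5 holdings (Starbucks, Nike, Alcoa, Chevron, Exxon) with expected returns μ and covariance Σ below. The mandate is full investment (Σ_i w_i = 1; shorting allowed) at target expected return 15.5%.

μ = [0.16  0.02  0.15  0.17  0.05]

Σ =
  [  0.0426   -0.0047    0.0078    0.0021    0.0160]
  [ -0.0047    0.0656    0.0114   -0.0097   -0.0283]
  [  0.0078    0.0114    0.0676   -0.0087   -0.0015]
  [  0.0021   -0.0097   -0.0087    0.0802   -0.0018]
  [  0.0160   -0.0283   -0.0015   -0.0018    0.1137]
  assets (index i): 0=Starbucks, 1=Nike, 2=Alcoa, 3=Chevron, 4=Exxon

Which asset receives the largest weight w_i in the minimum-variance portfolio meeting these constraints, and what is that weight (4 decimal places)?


g=Σ⁻¹μ = [3.2600  0.6137  2.0442  2.3348  0.1977]
h=Σ⁻¹𝟙 = [18.5141  22.2373  11.2564  16.1669  12.1291]
a=μᵀg=1.247283  b=𝟙ᵀg=8.450279  c=𝟙ᵀh=80.303679  D=ac−b²=28.754181
λ₁=(c·0.155−b)/D = (80.303679·0.155−8.450279)/28.754181 = 0.138999
λ₂=(a−b·0.155)/D = (1.247283−8.450279·0.155)/28.754181 = -0.002174
w* = 0.138999·g + -0.002174·h:
  w_0 = 0.138999·3.2600 + -0.002174·18.5141 = 0.4129  (Starbucks)
  w_1 = 0.138999·0.6137 + -0.002174·22.2373 = 0.0370  (Nike)
  w_2 = 0.138999·2.0442 + -0.002174·11.2564 = 0.2597  (Alcoa)
  w_3 = 0.138999·2.3348 + -0.002174·16.1669 = 0.2894  (Chevron)
  w_4 = 0.138999·0.1977 + -0.002174·12.1291 = 0.0011  (Exxon)
Σw_i=1.0000  μᵀw=0.1550
σ²=wᵀΣw=λ₁·μ_p+λ₂ = 0.138999·0.155 + -0.002174 = 0.019371 ≈ 0.0194

Starbucks (0.4129)


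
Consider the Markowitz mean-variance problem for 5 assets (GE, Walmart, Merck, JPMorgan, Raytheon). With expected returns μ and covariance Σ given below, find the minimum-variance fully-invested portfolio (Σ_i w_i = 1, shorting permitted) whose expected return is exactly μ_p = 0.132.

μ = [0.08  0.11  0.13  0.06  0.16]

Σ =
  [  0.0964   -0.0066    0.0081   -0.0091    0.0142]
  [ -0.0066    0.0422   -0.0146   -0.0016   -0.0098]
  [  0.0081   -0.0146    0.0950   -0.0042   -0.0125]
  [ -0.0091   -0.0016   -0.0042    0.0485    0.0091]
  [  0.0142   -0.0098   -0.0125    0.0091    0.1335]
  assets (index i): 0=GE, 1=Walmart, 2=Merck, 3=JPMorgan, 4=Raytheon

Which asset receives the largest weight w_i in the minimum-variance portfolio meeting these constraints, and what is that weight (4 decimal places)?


p=Σ⁻¹μ = [0.8283  3.8842  2.1552  1.4258  1.5001]
q=Σ⁻¹𝟙 = [12.2829  34.4062  16.9641  23.9007  8.6690]
a=μᵀp=1.099277  b=𝟙ᵀp=9.793723  c=𝟙ᵀq=96.222829  D=ac−b²=9.858533
λ₁=(c·0.132−b)/D = (96.222829·0.132−9.793723)/9.858533 = 0.294941
λ₂=(a−b·0.132)/D = (1.099277−9.793723·0.132)/9.858533 = -0.019627
w* = 0.294941·p + -0.019627·q:
  w_0 = 0.294941·0.8283 + -0.019627·12.2829 = 0.0032  (GE)
  w_1 = 0.294941·3.8842 + -0.019627·34.4062 = 0.4703  (Walmart)
  w_2 = 0.294941·2.1552 + -0.019627·16.9641 = 0.3027  (Merck)
  w_3 = 0.294941·1.4258 + -0.019627·23.9007 = -0.0486  (JPMorgan)
  w_4 = 0.294941·1.5001 + -0.019627·8.6690 = 0.2723  (Raytheon)
Σw_i=1.0000  μᵀw=0.1320
σ²=wᵀΣw=λ₁·μ_p+λ₂ = 0.294941·0.132 + -0.019627 = 0.019305 ≈ 0.0193

Walmart (0.4703)


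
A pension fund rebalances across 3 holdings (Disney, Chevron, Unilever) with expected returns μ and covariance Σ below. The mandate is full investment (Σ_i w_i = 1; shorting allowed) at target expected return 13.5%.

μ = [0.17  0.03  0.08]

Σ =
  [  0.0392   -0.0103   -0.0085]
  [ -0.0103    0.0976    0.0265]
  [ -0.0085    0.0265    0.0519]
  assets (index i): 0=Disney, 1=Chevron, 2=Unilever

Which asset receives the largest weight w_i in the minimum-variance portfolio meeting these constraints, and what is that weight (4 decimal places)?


Disney (0.6390)

x=Σ⁻¹μ = [4.8771  0.2167  2.2295]
y=Σ⁻¹𝟙 = [32.0572  8.0941  20.3852]
a=μᵀx=1.013975  b=𝟙ᵀx=7.323370  c=𝟙ᵀy=60.536529  D=ac−b²=7.750758
λ₁=(c·0.135−b)/D = (60.536529·0.135−7.323370)/7.750758 = 0.109546
λ₂=(a−b·0.135)/D = (1.013975−7.323370·0.135)/7.750758 = 0.003267
w* = 0.109546·x + 0.003267·y:
  w_0 = 0.109546·4.8771 + 0.003267·32.0572 = 0.6390  (Disney)
  w_1 = 0.109546·0.2167 + 0.003267·8.0941 = 0.0502  (Chevron)
  w_2 = 0.109546·2.2295 + 0.003267·20.3852 = 0.3108  (Unilever)
Σw_i=1.0000  μᵀw=0.1350
σ²=wᵀΣw=λ₁·μ_p+λ₂ = 0.109546·0.135 + 0.003267 = 0.018055 ≈ 0.0181


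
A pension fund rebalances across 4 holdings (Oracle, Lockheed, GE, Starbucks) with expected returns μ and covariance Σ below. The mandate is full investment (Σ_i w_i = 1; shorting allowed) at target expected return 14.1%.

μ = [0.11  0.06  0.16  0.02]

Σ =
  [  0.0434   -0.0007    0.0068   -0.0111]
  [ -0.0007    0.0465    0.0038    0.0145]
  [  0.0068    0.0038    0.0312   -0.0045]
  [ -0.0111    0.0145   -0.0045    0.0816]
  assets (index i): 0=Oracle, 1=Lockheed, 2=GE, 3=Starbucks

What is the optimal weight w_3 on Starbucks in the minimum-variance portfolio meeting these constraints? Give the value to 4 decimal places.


0.0281

g=Σ⁻¹μ = [1.9741  0.7356  4.7010  0.6422]
h=Σ⁻¹𝟙 = [22.6237  15.2063  27.3073  14.1362]
a=μᵀg=1.026289  b=𝟙ᵀg=8.052874  c=𝟙ᵀh=79.273480  D=ac−b²=16.508703
λ₁=(c·0.141−b)/D = (79.273480·0.141−8.052874)/16.508703 = 0.189275
λ₂=(a−b·0.141)/D = (1.026289−8.052874·0.141)/16.508703 = -0.006613
w* = 0.189275·g + -0.006613·h:
  w_0 = 0.189275·1.9741 + -0.006613·22.6237 = 0.2240  (Oracle)
  w_1 = 0.189275·0.7356 + -0.006613·15.2063 = 0.0387  (Lockheed)
  w_2 = 0.189275·4.7010 + -0.006613·27.3073 = 0.7092  (GE)
  w_3 = 0.189275·0.6422 + -0.006613·14.1362 = 0.0281  (Starbucks)
Σw_i=1.0000  μᵀw=0.1410
σ²=wᵀΣw=λ₁·μ_p+λ₂ = 0.189275·0.141 + -0.006613 = 0.020075 ≈ 0.0201


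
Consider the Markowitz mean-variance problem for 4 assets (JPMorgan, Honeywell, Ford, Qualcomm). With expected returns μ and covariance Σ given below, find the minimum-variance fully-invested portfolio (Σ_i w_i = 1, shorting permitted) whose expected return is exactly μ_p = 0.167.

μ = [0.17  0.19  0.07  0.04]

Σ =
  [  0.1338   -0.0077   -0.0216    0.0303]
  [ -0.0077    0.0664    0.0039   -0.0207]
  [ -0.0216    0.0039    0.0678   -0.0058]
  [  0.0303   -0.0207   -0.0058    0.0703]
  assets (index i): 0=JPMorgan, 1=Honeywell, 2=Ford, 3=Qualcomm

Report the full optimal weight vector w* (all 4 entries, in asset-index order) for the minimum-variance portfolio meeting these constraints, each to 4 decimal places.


g=Σ⁻¹μ = [1.4528  3.2658  1.3946  1.0195]
h=Σ⁻¹𝟙 = [7.2664  20.6829  17.4677  18.6241]
a=μᵀg=1.005883  b=𝟙ᵀg=7.132759  c=𝟙ᵀh=64.041235  D=ac−b²=13.541759
λ₁=(c·0.167−b)/D = (64.041235·0.167−7.132759)/13.541759 = 0.263048
λ₂=(a−b·0.167)/D = (1.005883−7.132759·0.167)/13.541759 = -0.013683
w* = 0.263048·g + -0.013683·h:
  w_0 = 0.263048·1.4528 + -0.013683·7.2664 = 0.2827  (JPMorgan)
  w_1 = 0.263048·3.2658 + -0.013683·20.6829 = 0.5761  (Honeywell)
  w_2 = 0.263048·1.3946 + -0.013683·17.4677 = 0.1278  (Ford)
  w_3 = 0.263048·1.0195 + -0.013683·18.6241 = 0.0134  (Qualcomm)
Σw_i=1.0000  μᵀw=0.1670
σ²=wᵀΣw=λ₁·μ_p+λ₂ = 0.263048·0.167 + -0.013683 = 0.030246 ≈ 0.0302

0.2827  0.5761  0.1278  0.0134


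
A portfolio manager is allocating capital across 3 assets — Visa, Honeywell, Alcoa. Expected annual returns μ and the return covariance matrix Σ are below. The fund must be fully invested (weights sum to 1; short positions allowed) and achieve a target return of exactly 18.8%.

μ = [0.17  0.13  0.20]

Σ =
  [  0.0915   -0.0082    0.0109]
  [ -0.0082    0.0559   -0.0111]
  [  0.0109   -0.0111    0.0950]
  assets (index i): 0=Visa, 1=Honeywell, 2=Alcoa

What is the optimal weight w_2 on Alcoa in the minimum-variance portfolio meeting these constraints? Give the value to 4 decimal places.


0.6578

g=Σ⁻¹μ = [1.8631  3.0451  2.2473]
h=Σ⁻¹𝟙 = [11.4907  21.9114  11.7681]
a=μᵀg=1.162054  b=𝟙ᵀg=7.155529  c=𝟙ᵀh=45.170258  D=ac−b²=1.288676
λ₁=(c·0.188−b)/D = (45.170258·0.188−7.155529)/1.288676 = 1.037095
λ₂=(a−b·0.188)/D = (1.162054−7.155529·0.188)/1.288676 = -0.142150
w* = 1.037095·g + -0.142150·h:
  w_0 = 1.037095·1.8631 + -0.142150·11.4907 = 0.2988  (Visa)
  w_1 = 1.037095·3.0451 + -0.142150·21.9114 = 0.0434  (Honeywell)
  w_2 = 1.037095·2.2473 + -0.142150·11.7681 = 0.6578  (Alcoa)
Σw_i=1.0000  μᵀw=0.1880
σ²=wᵀΣw=λ₁·μ_p+λ₂ = 1.037095·0.188 + -0.142150 = 0.052824 ≈ 0.0528


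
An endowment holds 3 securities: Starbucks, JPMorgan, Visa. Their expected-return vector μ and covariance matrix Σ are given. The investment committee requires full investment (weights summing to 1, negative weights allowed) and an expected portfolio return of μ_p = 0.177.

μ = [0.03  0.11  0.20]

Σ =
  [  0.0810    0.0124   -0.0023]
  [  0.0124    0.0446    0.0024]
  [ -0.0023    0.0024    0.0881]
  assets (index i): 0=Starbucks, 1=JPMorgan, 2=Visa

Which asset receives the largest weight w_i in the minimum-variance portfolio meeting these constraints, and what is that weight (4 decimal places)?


Visa (0.6190)

g=Σ⁻¹μ = [0.0770  2.3261  2.2088]
h=Σ⁻¹𝟙 = [9.7336  19.1189  11.0840]
a=μᵀg=0.699939  b=𝟙ᵀg=4.611887  c=𝟙ᵀh=39.936467  D=ac−b²=6.683594
λ₁=(c·0.177−b)/D = (39.936467·0.177−4.611887)/6.683594 = 0.367597
λ₂=(a−b·0.177)/D = (0.699939−4.611887·0.177)/6.683594 = -0.017411
w* = 0.367597·g + -0.017411·h:
  w_0 = 0.367597·0.0770 + -0.017411·9.7336 = -0.1412  (Starbucks)
  w_1 = 0.367597·2.3261 + -0.017411·19.1189 = 0.5222  (JPMorgan)
  w_2 = 0.367597·2.2088 + -0.017411·11.0840 = 0.6190  (Visa)
Σw_i=1.0000  μᵀw=0.1770
σ²=wᵀΣw=λ₁·μ_p+λ₂ = 0.367597·0.177 + -0.017411 = 0.047654 ≈ 0.0477


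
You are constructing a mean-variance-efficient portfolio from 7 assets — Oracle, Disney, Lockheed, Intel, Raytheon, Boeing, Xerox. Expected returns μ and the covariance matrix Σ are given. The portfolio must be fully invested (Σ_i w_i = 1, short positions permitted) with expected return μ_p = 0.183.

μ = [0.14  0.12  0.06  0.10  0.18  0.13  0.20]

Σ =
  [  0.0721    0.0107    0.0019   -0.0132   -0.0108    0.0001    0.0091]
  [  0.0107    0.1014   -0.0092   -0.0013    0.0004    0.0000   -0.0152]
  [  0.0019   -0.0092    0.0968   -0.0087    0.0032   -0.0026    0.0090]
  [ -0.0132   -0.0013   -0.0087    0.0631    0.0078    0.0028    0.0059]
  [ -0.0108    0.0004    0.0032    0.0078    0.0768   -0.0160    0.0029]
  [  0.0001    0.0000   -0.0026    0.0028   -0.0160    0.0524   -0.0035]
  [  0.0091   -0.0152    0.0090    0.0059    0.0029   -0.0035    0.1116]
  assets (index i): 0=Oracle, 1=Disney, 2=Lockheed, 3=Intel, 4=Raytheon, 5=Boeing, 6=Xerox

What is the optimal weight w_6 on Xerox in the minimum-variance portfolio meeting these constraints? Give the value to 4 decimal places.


0.2750

g=Σ⁻¹μ = [2.2614  1.2627  0.6622  1.4743  3.1443  3.5027  1.6765]
h=Σ⁻¹𝟙 = [16.8784  10.4274  11.9164  17.2245  17.9598  24.7035  7.4410]
a=μᵀg=2.011905  b=𝟙ᵀg=13.984108  c=𝟙ᵀh=106.550957  D=ac−b²=18.815120
λ₁=(c·0.183−b)/D = (106.550957·0.183−13.984108)/18.815120 = 0.293100
λ₂=(a−b·0.183)/D = (2.011905−13.984108·0.183)/18.815120 = -0.029082
w* = 0.293100·g + -0.029082·h:
  w_0 = 0.293100·2.2614 + -0.029082·16.8784 = 0.1719  (Oracle)
  w_1 = 0.293100·1.2627 + -0.029082·10.4274 = 0.0668  (Disney)
  w_2 = 0.293100·0.6622 + -0.029082·11.9164 = -0.1525  (Lockheed)
  w_3 = 0.293100·1.4743 + -0.029082·17.2245 = -0.0688  (Intel)
  w_4 = 0.293100·3.1443 + -0.029082·17.9598 = 0.3993  (Raytheon)
  w_5 = 0.293100·3.5027 + -0.029082·24.7035 = 0.3082  (Boeing)
  w_6 = 0.293100·1.6765 + -0.029082·7.4410 = 0.2750  (Xerox)
Σw_i=1.0000  μᵀw=0.1830
σ²=wᵀΣw=λ₁·μ_p+λ₂ = 0.293100·0.183 + -0.029082 = 0.024555 ≈ 0.0246


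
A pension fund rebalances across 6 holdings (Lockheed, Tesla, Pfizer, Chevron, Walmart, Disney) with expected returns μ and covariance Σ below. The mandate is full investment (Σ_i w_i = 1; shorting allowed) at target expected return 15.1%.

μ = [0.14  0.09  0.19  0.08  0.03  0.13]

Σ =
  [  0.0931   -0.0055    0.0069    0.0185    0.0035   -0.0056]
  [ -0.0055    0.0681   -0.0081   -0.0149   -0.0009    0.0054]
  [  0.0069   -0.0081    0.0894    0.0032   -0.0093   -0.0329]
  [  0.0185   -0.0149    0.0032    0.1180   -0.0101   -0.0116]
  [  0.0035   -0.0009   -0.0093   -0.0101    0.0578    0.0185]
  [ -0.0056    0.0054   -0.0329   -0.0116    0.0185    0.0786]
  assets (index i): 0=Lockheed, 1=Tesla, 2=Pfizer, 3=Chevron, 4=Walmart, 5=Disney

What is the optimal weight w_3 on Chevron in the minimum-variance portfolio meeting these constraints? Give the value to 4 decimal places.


p=Σ⁻¹μ = [1.3621  1.7819  3.3108  0.9194  0.1616  3.1120]
q=Σ⁻¹𝟙 = [8.4155  19.2262  20.3450  12.2636  16.6125  18.4170]
a=μᵀp=1.463068  b=𝟙ᵀp=10.647749  c=𝟙ᵀq=95.279840  D=ac−b²=26.026293
λ₁=(c·0.151−b)/D = (95.279840·0.151−10.647749)/26.026293 = 0.143682
λ₂=(a−b·0.151)/D = (1.463068−10.647749·0.151)/26.026293 = -0.005561
w* = 0.143682·p + -0.005561·q:
  w_0 = 0.143682·1.3621 + -0.005561·8.4155 = 0.1489  (Lockheed)
  w_1 = 0.143682·1.7819 + -0.005561·19.2262 = 0.1491  (Tesla)
  w_2 = 0.143682·3.3108 + -0.005561·20.3450 = 0.3625  (Pfizer)
  w_3 = 0.143682·0.9194 + -0.005561·12.2636 = 0.0639  (Chevron)
  w_4 = 0.143682·0.1616 + -0.005561·16.6125 = -0.0692  (Walmart)
  w_5 = 0.143682·3.1120 + -0.005561·18.4170 = 0.3447  (Disney)
Σw_i=1.0000  μᵀw=0.1510
σ²=wᵀΣw=λ₁·μ_p+λ₂ = 0.143682·0.151 + -0.005561 = 0.016135 ≈ 0.0161

0.0639


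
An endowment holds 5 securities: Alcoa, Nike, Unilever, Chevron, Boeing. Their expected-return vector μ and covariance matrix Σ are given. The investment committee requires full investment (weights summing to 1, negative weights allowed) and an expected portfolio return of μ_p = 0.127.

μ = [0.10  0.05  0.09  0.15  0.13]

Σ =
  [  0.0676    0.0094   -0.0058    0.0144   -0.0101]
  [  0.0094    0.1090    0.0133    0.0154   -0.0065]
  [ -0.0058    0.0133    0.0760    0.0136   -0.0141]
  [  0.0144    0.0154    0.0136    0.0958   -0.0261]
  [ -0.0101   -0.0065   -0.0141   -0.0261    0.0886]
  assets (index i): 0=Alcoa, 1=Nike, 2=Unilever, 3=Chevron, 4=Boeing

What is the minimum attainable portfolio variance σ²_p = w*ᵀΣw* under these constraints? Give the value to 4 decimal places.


0.0192

x=Σ⁻¹μ = [1.5765  0.0414  1.4250  1.7735  2.3992]
y=Σ⁻¹𝟙 = [15.9658  5.6522  15.0806  10.1406  18.9086]
a=μᵀx=0.865897  b=𝟙ᵀx=7.215645  c=𝟙ᵀy=65.747767  D=ac−b²=4.865244
λ₁=(c·0.127−b)/D = (65.747767·0.127−7.215645)/4.865244 = 0.233148
λ₂=(a−b·0.127)/D = (0.865897−7.215645·0.127)/4.865244 = -0.010378
w* = 0.233148·x + -0.010378·y:
  w_0 = 0.233148·1.5765 + -0.010378·15.9658 = 0.2019  (Alcoa)
  w_1 = 0.233148·0.0414 + -0.010378·5.6522 = -0.0490  (Nike)
  w_2 = 0.233148·1.4250 + -0.010378·15.0806 = 0.1757  (Unilever)
  w_3 = 0.233148·1.7735 + -0.010378·10.1406 = 0.3083  (Chevron)
  w_4 = 0.233148·2.3992 + -0.010378·18.9086 = 0.3632  (Boeing)
Σw_i=1.0000  μᵀw=0.1270
σ²=wᵀΣw=λ₁·μ_p+λ₂ = 0.233148·0.127 + -0.010378 = 0.019232 ≈ 0.0192


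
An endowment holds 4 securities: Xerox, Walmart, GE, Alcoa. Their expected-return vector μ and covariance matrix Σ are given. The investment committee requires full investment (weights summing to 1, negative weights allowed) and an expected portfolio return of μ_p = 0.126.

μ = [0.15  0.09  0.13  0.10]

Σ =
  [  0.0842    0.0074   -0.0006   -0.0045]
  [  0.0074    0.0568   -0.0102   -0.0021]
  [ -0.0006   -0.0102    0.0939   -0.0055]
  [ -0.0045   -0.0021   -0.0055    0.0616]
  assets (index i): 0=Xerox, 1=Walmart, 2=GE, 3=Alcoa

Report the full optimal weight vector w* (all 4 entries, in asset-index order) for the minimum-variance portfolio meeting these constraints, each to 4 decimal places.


0.3787  0.1192  0.2752  0.2269

p=Σ⁻¹μ = [1.7460  1.7347  1.6989  1.9618]
q=Σ⁻¹𝟙 = [11.2896  19.3379  13.9330  18.9618]
a=μᵀp=0.835053  b=𝟙ᵀp=7.141325  c=𝟙ᵀq=63.522320  D=ac−b²=2.045963
λ₁=(c·0.126−b)/D = (63.522320·0.126−7.141325)/2.045963 = 0.421556
λ₂=(a−b·0.126)/D = (0.835053−7.141325·0.126)/2.045963 = -0.031650
w* = 0.421556·p + -0.031650·q:
  w_0 = 0.421556·1.7460 + -0.031650·11.2896 = 0.3787  (Xerox)
  w_1 = 0.421556·1.7347 + -0.031650·19.3379 = 0.1192  (Walmart)
  w_2 = 0.421556·1.6989 + -0.031650·13.9330 = 0.2752  (GE)
  w_3 = 0.421556·1.9618 + -0.031650·18.9618 = 0.2269  (Alcoa)
Σw_i=1.0000  μᵀw=0.1260
σ²=wᵀΣw=λ₁·μ_p+λ₂ = 0.421556·0.126 + -0.031650 = 0.021466 ≈ 0.0215


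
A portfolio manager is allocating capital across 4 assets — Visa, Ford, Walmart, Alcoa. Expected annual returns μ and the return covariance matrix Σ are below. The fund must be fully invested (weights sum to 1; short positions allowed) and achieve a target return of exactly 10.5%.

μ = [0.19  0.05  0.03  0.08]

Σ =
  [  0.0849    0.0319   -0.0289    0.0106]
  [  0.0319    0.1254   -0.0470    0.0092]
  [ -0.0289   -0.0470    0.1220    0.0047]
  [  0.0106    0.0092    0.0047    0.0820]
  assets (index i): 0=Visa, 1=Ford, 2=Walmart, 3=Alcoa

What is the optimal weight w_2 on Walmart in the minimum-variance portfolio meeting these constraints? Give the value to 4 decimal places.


0.2815

g=Σ⁻¹μ = [2.4223  0.0422  0.8124  0.6112]
h=Σ⁻¹𝟙 = [11.9549  9.7006  14.4293  8.7343]
a=μᵀg=0.535616  b=𝟙ᵀg=3.888092  c=𝟙ᵀh=44.819190  D=ac−b²=8.888637
λ₁=(c·0.105−b)/D = (44.819190·0.105−3.888092)/8.888637 = 0.092019
λ₂=(a−b·0.105)/D = (0.535616−3.888092·0.105)/8.888637 = 0.014329
w* = 0.092019·g + 0.014329·h:
  w_0 = 0.092019·2.4223 + 0.014329·11.9549 = 0.3942  (Visa)
  w_1 = 0.092019·0.0422 + 0.014329·9.7006 = 0.1429  (Ford)
  w_2 = 0.092019·0.8124 + 0.014329·14.4293 = 0.2815  (Walmart)
  w_3 = 0.092019·0.6112 + 0.014329·8.7343 = 0.1814  (Alcoa)
Σw_i=1.0000  μᵀw=0.1050
σ²=wᵀΣw=λ₁·μ_p+λ₂ = 0.092019·0.105 + 0.014329 = 0.023991 ≈ 0.0240


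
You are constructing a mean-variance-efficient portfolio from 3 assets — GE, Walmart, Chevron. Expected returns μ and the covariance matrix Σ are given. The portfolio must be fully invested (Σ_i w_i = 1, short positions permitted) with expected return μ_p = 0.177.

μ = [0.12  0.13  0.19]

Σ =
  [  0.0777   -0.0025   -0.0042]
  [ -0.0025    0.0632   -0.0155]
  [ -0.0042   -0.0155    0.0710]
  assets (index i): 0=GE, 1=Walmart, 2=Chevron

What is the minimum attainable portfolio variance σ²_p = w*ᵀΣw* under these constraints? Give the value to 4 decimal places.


p=Σ⁻¹μ = [1.8255  2.9710  3.4327]
q=Σ⁻¹𝟙 = [14.6104  21.2022  19.5774]
a=μᵀp=1.257505  b=𝟙ᵀp=8.229243  c=𝟙ᵀq=55.390012  D=ac−b²=1.932802
λ₁=(c·0.177−b)/D = (55.390012·0.177−8.229243)/1.932802 = 0.814770
λ₂=(a−b·0.177)/D = (1.257505−8.229243·0.177)/1.932802 = -0.102996
w* = 0.814770·p + -0.102996·q:
  w_0 = 0.814770·1.8255 + -0.102996·14.6104 = -0.0174  (GE)
  w_1 = 0.814770·2.9710 + -0.102996·21.2022 = 0.2370  (Walmart)
  w_2 = 0.814770·3.4327 + -0.102996·19.5774 = 0.7804  (Chevron)
Σw_i=1.0000  μᵀw=0.1770
σ²=wᵀΣw=λ₁·μ_p+λ₂ = 0.814770·0.177 + -0.102996 = 0.041218 ≈ 0.0412

0.0412


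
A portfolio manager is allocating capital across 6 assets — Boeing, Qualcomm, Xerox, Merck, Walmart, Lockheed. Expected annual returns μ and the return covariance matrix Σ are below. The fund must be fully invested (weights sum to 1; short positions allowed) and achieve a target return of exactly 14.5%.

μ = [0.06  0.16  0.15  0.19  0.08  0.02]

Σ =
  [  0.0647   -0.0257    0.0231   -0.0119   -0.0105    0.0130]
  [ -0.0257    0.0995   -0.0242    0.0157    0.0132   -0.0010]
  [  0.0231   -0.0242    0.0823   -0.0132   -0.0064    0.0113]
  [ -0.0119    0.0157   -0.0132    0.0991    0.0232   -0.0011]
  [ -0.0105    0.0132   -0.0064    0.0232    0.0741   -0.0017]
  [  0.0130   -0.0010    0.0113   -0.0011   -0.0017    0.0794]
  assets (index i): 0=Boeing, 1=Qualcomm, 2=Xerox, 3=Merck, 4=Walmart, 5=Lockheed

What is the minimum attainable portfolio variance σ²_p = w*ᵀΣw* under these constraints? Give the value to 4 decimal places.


0.0174

u=Σ⁻¹μ = [1.4122  2.1962  2.4587  1.9501  0.4842  -0.2642]
v=Σ⁻¹𝟙 = [18.8921  15.0571  12.4997  8.9301  11.9640  8.2919]
a=μᵀu=1.208908  b=𝟙ᵀu=8.237292  c=𝟙ᵀv=75.634868  D=ac−b²=23.582595
λ₁=(c·0.145−b)/D = (75.634868·0.145−8.237292)/23.582595 = 0.115753
λ₂=(a−b·0.145)/D = (1.208908−8.237292·0.145)/23.582595 = 0.000615
w* = 0.115753·u + 0.000615·v:
  w_0 = 0.115753·1.4122 + 0.000615·18.8921 = 0.1751  (Boeing)
  w_1 = 0.115753·2.1962 + 0.000615·15.0571 = 0.2635  (Qualcomm)
  w_2 = 0.115753·2.4587 + 0.000615·12.4997 = 0.2923  (Xerox)
  w_3 = 0.115753·1.9501 + 0.000615·8.9301 = 0.2312  (Merck)
  w_4 = 0.115753·0.4842 + 0.000615·11.9640 = 0.0634  (Walmart)
  w_5 = 0.115753·-0.2642 + 0.000615·8.2919 = -0.0255  (Lockheed)
Σw_i=1.0000  μᵀw=0.1450
σ²=wᵀΣw=λ₁·μ_p+λ₂ = 0.115753·0.145 + 0.000615 = 0.017399 ≈ 0.0174
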